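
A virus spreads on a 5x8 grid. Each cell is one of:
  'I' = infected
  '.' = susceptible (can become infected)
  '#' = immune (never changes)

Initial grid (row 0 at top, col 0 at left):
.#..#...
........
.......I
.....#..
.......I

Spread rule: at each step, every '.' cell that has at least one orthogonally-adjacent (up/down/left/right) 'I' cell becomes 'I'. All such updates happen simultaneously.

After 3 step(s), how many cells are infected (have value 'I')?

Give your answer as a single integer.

Answer: 15

Derivation:
Step 0 (initial): 2 infected
Step 1: +4 new -> 6 infected
Step 2: +5 new -> 11 infected
Step 3: +4 new -> 15 infected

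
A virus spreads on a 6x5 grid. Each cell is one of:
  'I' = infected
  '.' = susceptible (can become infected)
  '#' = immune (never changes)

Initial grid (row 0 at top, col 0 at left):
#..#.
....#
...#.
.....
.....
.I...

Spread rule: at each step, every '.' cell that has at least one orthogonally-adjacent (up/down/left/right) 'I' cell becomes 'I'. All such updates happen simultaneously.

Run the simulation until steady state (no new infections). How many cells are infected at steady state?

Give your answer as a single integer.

Step 0 (initial): 1 infected
Step 1: +3 new -> 4 infected
Step 2: +4 new -> 8 infected
Step 3: +5 new -> 13 infected
Step 4: +5 new -> 18 infected
Step 5: +4 new -> 22 infected
Step 6: +3 new -> 25 infected
Step 7: +0 new -> 25 infected

Answer: 25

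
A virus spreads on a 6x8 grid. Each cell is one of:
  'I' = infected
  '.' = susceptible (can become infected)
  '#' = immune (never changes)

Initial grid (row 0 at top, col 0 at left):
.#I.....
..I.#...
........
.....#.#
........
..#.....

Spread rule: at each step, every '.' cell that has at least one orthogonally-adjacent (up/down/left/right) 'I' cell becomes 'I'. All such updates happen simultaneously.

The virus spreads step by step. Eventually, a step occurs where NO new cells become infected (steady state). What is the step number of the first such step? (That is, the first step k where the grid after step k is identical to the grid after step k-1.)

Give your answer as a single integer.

Answer: 10

Derivation:
Step 0 (initial): 2 infected
Step 1: +4 new -> 6 infected
Step 2: +5 new -> 11 infected
Step 3: +7 new -> 18 infected
Step 4: +7 new -> 25 infected
Step 5: +7 new -> 32 infected
Step 6: +6 new -> 38 infected
Step 7: +2 new -> 40 infected
Step 8: +2 new -> 42 infected
Step 9: +1 new -> 43 infected
Step 10: +0 new -> 43 infected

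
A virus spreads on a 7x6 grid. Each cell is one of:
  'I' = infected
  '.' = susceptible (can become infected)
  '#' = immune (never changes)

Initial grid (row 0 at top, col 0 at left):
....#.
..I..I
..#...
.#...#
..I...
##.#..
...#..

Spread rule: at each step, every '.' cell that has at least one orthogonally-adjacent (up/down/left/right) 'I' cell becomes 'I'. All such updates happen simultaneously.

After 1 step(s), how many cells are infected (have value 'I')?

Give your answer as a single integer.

Answer: 13

Derivation:
Step 0 (initial): 3 infected
Step 1: +10 new -> 13 infected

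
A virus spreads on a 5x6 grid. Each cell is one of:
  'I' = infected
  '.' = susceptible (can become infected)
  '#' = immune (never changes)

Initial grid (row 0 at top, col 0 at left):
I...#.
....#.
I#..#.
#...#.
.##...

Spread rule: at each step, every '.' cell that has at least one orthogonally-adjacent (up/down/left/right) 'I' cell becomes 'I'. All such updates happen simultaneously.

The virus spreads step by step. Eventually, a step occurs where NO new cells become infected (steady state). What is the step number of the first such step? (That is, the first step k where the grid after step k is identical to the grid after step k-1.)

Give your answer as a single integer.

Step 0 (initial): 2 infected
Step 1: +2 new -> 4 infected
Step 2: +2 new -> 6 infected
Step 3: +2 new -> 8 infected
Step 4: +2 new -> 10 infected
Step 5: +2 new -> 12 infected
Step 6: +2 new -> 14 infected
Step 7: +1 new -> 15 infected
Step 8: +1 new -> 16 infected
Step 9: +1 new -> 17 infected
Step 10: +1 new -> 18 infected
Step 11: +1 new -> 19 infected
Step 12: +1 new -> 20 infected
Step 13: +1 new -> 21 infected
Step 14: +0 new -> 21 infected

Answer: 14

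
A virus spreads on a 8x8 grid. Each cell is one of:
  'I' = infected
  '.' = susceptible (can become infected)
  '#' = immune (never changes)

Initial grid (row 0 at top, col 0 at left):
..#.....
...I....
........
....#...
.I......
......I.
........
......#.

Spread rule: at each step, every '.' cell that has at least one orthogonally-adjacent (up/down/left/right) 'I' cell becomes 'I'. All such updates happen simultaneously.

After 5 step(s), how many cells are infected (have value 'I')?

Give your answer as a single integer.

Step 0 (initial): 3 infected
Step 1: +12 new -> 15 infected
Step 2: +19 new -> 34 infected
Step 3: +17 new -> 51 infected
Step 4: +8 new -> 59 infected
Step 5: +2 new -> 61 infected

Answer: 61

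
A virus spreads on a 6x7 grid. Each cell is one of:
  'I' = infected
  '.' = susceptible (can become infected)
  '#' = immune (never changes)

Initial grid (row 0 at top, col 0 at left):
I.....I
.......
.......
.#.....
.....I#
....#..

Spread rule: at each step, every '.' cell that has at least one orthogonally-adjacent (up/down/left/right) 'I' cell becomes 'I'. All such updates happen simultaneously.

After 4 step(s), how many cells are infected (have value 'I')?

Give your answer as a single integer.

Step 0 (initial): 3 infected
Step 1: +7 new -> 10 infected
Step 2: +11 new -> 21 infected
Step 3: +9 new -> 30 infected
Step 4: +7 new -> 37 infected

Answer: 37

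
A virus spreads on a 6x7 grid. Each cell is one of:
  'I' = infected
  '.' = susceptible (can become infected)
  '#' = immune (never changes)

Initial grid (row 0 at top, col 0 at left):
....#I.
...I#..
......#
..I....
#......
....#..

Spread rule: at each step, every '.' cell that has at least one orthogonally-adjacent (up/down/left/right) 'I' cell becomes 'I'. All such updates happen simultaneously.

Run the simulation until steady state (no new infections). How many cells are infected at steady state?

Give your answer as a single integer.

Answer: 37

Derivation:
Step 0 (initial): 3 infected
Step 1: +9 new -> 12 infected
Step 2: +11 new -> 23 infected
Step 3: +7 new -> 30 infected
Step 4: +4 new -> 34 infected
Step 5: +2 new -> 36 infected
Step 6: +1 new -> 37 infected
Step 7: +0 new -> 37 infected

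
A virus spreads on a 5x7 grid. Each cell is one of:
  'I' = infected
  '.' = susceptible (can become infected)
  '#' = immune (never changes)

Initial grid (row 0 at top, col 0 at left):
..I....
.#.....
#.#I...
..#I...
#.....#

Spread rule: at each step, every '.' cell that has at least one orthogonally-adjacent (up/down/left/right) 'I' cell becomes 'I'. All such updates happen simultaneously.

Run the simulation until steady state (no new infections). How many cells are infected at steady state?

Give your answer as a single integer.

Answer: 29

Derivation:
Step 0 (initial): 3 infected
Step 1: +7 new -> 10 infected
Step 2: +7 new -> 17 infected
Step 3: +7 new -> 24 infected
Step 4: +3 new -> 27 infected
Step 5: +2 new -> 29 infected
Step 6: +0 new -> 29 infected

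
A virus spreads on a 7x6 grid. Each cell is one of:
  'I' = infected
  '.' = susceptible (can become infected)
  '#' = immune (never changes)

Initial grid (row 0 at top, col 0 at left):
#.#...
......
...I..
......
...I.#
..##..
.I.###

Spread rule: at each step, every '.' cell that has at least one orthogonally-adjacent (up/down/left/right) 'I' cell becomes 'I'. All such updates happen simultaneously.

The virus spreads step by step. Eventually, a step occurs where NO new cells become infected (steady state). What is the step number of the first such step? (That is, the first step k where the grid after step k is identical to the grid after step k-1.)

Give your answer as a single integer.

Step 0 (initial): 3 infected
Step 1: +9 new -> 12 infected
Step 2: +10 new -> 22 infected
Step 3: +8 new -> 30 infected
Step 4: +4 new -> 34 infected
Step 5: +0 new -> 34 infected

Answer: 5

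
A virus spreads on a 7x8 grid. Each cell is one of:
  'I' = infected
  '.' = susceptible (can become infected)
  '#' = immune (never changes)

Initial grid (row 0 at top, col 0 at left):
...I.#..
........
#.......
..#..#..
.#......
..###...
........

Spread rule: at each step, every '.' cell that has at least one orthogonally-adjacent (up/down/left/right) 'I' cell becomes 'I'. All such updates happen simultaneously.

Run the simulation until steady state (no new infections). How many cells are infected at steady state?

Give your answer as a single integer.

Step 0 (initial): 1 infected
Step 1: +3 new -> 4 infected
Step 2: +4 new -> 8 infected
Step 3: +6 new -> 14 infected
Step 4: +6 new -> 20 infected
Step 5: +6 new -> 26 infected
Step 6: +5 new -> 31 infected
Step 7: +4 new -> 35 infected
Step 8: +4 new -> 39 infected
Step 9: +5 new -> 44 infected
Step 10: +3 new -> 47 infected
Step 11: +1 new -> 48 infected
Step 12: +0 new -> 48 infected

Answer: 48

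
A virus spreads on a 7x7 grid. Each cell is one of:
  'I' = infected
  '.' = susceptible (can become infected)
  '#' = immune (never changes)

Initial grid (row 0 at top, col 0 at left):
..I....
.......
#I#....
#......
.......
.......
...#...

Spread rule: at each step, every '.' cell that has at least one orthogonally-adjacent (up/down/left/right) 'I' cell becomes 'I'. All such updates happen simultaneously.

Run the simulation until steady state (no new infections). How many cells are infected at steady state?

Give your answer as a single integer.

Answer: 45

Derivation:
Step 0 (initial): 2 infected
Step 1: +5 new -> 7 infected
Step 2: +6 new -> 13 infected
Step 3: +7 new -> 20 infected
Step 4: +8 new -> 28 infected
Step 5: +7 new -> 35 infected
Step 6: +4 new -> 39 infected
Step 7: +3 new -> 42 infected
Step 8: +2 new -> 44 infected
Step 9: +1 new -> 45 infected
Step 10: +0 new -> 45 infected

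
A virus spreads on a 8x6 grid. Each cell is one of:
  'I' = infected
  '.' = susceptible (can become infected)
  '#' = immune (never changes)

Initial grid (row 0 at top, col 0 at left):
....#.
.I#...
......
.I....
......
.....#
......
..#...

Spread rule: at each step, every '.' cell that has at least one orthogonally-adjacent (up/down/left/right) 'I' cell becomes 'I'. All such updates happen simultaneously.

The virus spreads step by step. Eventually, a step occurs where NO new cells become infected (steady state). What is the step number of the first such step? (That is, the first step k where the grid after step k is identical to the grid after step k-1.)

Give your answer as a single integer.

Answer: 9

Derivation:
Step 0 (initial): 2 infected
Step 1: +6 new -> 8 infected
Step 2: +8 new -> 16 infected
Step 3: +7 new -> 23 infected
Step 4: +8 new -> 31 infected
Step 5: +6 new -> 37 infected
Step 6: +3 new -> 40 infected
Step 7: +3 new -> 43 infected
Step 8: +1 new -> 44 infected
Step 9: +0 new -> 44 infected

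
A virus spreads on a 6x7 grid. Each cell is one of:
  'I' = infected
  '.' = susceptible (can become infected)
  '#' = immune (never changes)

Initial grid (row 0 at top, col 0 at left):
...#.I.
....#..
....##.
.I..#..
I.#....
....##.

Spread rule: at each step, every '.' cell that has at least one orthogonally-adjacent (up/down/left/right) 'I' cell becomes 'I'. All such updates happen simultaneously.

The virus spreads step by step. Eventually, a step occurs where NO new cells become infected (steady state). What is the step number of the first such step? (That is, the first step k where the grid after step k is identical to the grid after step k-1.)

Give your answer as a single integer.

Answer: 7

Derivation:
Step 0 (initial): 3 infected
Step 1: +8 new -> 11 infected
Step 2: +6 new -> 17 infected
Step 3: +7 new -> 24 infected
Step 4: +6 new -> 30 infected
Step 5: +3 new -> 33 infected
Step 6: +1 new -> 34 infected
Step 7: +0 new -> 34 infected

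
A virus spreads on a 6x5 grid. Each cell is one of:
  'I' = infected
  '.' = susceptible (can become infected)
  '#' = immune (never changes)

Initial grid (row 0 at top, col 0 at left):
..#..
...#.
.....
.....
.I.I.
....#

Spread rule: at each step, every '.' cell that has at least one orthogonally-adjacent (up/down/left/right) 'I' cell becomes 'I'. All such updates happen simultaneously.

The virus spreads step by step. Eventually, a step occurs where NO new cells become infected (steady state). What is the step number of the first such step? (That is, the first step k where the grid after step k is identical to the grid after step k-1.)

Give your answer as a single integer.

Step 0 (initial): 2 infected
Step 1: +7 new -> 9 infected
Step 2: +7 new -> 16 infected
Step 3: +4 new -> 20 infected
Step 4: +4 new -> 24 infected
Step 5: +2 new -> 26 infected
Step 6: +1 new -> 27 infected
Step 7: +0 new -> 27 infected

Answer: 7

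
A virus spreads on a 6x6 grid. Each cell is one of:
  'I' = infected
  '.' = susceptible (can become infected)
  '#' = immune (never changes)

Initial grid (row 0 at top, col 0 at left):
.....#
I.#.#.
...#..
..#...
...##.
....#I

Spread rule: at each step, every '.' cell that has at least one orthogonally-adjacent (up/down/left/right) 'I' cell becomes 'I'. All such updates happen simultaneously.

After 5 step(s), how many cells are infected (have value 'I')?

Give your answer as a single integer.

Answer: 26

Derivation:
Step 0 (initial): 2 infected
Step 1: +4 new -> 6 infected
Step 2: +4 new -> 10 infected
Step 3: +6 new -> 16 infected
Step 4: +6 new -> 22 infected
Step 5: +4 new -> 26 infected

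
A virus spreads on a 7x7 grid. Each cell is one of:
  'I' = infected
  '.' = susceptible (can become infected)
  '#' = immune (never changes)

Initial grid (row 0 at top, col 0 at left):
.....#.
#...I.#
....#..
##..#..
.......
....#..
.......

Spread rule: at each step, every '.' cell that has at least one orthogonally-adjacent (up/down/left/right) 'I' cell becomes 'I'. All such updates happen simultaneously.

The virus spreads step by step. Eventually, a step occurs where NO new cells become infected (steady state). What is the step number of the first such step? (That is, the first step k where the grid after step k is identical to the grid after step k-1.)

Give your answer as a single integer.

Step 0 (initial): 1 infected
Step 1: +3 new -> 4 infected
Step 2: +4 new -> 8 infected
Step 3: +6 new -> 14 infected
Step 4: +6 new -> 20 infected
Step 5: +7 new -> 27 infected
Step 6: +5 new -> 32 infected
Step 7: +5 new -> 37 infected
Step 8: +2 new -> 39 infected
Step 9: +1 new -> 40 infected
Step 10: +0 new -> 40 infected

Answer: 10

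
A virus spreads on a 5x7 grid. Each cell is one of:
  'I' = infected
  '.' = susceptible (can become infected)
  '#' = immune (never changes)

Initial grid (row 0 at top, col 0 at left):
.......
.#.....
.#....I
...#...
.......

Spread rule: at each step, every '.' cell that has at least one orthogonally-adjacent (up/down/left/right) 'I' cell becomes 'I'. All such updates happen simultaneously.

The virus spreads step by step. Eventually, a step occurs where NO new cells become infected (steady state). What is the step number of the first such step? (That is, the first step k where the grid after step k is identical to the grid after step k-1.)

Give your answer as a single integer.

Step 0 (initial): 1 infected
Step 1: +3 new -> 4 infected
Step 2: +5 new -> 9 infected
Step 3: +5 new -> 14 infected
Step 4: +4 new -> 18 infected
Step 5: +4 new -> 22 infected
Step 6: +3 new -> 25 infected
Step 7: +3 new -> 28 infected
Step 8: +3 new -> 31 infected
Step 9: +1 new -> 32 infected
Step 10: +0 new -> 32 infected

Answer: 10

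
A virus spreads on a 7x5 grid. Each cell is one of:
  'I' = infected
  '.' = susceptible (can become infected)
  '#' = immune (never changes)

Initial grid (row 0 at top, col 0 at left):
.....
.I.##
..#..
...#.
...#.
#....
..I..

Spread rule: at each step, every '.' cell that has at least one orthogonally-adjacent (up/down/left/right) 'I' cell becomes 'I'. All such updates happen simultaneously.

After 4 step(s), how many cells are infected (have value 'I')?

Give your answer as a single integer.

Answer: 26

Derivation:
Step 0 (initial): 2 infected
Step 1: +7 new -> 9 infected
Step 2: +9 new -> 18 infected
Step 3: +5 new -> 23 infected
Step 4: +3 new -> 26 infected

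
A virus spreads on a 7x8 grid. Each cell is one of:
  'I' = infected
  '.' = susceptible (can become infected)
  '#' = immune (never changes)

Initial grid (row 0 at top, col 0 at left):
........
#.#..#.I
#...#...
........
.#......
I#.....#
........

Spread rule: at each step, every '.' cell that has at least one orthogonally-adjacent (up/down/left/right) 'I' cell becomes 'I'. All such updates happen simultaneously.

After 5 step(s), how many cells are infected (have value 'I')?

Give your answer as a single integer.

Step 0 (initial): 2 infected
Step 1: +5 new -> 7 infected
Step 2: +5 new -> 12 infected
Step 3: +6 new -> 18 infected
Step 4: +7 new -> 25 infected
Step 5: +11 new -> 36 infected

Answer: 36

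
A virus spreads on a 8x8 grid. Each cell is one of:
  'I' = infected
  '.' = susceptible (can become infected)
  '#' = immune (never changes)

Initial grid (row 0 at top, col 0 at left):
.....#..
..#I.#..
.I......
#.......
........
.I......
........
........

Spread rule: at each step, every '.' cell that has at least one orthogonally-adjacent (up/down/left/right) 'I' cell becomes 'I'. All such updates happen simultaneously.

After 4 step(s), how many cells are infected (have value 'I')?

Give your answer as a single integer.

Step 0 (initial): 3 infected
Step 1: +11 new -> 14 infected
Step 2: +13 new -> 27 infected
Step 3: +8 new -> 35 infected
Step 4: +6 new -> 41 infected

Answer: 41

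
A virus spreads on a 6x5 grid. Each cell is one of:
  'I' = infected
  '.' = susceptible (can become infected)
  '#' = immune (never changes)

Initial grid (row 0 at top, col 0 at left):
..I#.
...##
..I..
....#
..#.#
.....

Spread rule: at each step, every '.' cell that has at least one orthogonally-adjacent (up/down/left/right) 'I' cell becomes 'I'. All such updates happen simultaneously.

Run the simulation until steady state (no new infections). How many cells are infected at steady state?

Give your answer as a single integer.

Step 0 (initial): 2 infected
Step 1: +5 new -> 7 infected
Step 2: +6 new -> 13 infected
Step 3: +4 new -> 17 infected
Step 4: +3 new -> 20 infected
Step 5: +3 new -> 23 infected
Step 6: +0 new -> 23 infected

Answer: 23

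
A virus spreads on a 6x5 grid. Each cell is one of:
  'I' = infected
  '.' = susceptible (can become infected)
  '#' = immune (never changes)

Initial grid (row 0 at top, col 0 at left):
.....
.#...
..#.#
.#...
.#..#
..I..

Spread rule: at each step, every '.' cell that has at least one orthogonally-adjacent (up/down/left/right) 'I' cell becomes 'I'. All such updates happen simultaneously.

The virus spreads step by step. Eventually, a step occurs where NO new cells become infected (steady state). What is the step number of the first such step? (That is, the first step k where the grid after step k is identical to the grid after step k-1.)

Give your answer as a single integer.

Step 0 (initial): 1 infected
Step 1: +3 new -> 4 infected
Step 2: +4 new -> 8 infected
Step 3: +2 new -> 10 infected
Step 4: +3 new -> 13 infected
Step 5: +2 new -> 15 infected
Step 6: +5 new -> 20 infected
Step 7: +3 new -> 23 infected
Step 8: +1 new -> 24 infected
Step 9: +0 new -> 24 infected

Answer: 9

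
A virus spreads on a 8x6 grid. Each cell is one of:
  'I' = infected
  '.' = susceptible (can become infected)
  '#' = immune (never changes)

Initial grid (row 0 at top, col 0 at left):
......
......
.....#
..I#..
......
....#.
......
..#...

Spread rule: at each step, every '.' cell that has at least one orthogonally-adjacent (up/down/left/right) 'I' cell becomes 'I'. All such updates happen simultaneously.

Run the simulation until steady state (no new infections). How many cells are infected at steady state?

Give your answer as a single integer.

Answer: 44

Derivation:
Step 0 (initial): 1 infected
Step 1: +3 new -> 4 infected
Step 2: +7 new -> 11 infected
Step 3: +10 new -> 21 infected
Step 4: +9 new -> 30 infected
Step 5: +9 new -> 39 infected
Step 6: +4 new -> 43 infected
Step 7: +1 new -> 44 infected
Step 8: +0 new -> 44 infected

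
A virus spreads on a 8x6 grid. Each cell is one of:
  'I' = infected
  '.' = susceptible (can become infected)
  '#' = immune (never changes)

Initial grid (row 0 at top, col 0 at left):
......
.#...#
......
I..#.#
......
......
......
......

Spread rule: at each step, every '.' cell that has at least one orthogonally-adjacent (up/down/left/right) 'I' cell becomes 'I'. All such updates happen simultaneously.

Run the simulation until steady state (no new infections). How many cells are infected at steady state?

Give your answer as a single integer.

Answer: 44

Derivation:
Step 0 (initial): 1 infected
Step 1: +3 new -> 4 infected
Step 2: +5 new -> 9 infected
Step 3: +5 new -> 14 infected
Step 4: +7 new -> 21 infected
Step 5: +7 new -> 28 infected
Step 6: +8 new -> 36 infected
Step 7: +4 new -> 40 infected
Step 8: +3 new -> 43 infected
Step 9: +1 new -> 44 infected
Step 10: +0 new -> 44 infected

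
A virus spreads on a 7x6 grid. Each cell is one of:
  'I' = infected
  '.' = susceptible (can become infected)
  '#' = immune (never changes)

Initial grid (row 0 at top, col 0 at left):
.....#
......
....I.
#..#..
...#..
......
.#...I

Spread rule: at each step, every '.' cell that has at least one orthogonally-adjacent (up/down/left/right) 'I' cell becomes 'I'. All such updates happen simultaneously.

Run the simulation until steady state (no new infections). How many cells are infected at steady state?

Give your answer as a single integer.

Step 0 (initial): 2 infected
Step 1: +6 new -> 8 infected
Step 2: +9 new -> 17 infected
Step 3: +6 new -> 23 infected
Step 4: +6 new -> 29 infected
Step 5: +4 new -> 33 infected
Step 6: +3 new -> 36 infected
Step 7: +1 new -> 37 infected
Step 8: +0 new -> 37 infected

Answer: 37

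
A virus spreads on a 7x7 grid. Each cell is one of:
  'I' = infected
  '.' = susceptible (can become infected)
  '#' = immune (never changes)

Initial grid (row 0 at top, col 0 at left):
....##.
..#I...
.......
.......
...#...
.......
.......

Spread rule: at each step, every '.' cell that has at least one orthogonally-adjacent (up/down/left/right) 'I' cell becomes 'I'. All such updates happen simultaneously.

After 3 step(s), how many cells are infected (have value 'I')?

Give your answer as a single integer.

Answer: 15

Derivation:
Step 0 (initial): 1 infected
Step 1: +3 new -> 4 infected
Step 2: +5 new -> 9 infected
Step 3: +6 new -> 15 infected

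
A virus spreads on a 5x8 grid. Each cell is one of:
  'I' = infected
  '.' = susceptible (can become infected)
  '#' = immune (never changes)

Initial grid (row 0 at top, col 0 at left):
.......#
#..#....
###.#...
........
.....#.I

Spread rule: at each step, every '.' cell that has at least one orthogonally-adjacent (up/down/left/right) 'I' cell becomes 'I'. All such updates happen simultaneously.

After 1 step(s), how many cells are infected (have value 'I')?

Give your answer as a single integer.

Step 0 (initial): 1 infected
Step 1: +2 new -> 3 infected

Answer: 3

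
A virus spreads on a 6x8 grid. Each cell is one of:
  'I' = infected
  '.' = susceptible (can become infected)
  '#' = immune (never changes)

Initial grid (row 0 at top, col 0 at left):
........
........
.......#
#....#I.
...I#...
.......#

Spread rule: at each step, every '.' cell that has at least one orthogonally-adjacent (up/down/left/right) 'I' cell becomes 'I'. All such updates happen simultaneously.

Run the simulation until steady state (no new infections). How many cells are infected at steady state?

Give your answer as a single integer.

Step 0 (initial): 2 infected
Step 1: +6 new -> 8 infected
Step 2: +11 new -> 19 infected
Step 3: +10 new -> 29 infected
Step 4: +7 new -> 36 infected
Step 5: +4 new -> 40 infected
Step 6: +2 new -> 42 infected
Step 7: +1 new -> 43 infected
Step 8: +0 new -> 43 infected

Answer: 43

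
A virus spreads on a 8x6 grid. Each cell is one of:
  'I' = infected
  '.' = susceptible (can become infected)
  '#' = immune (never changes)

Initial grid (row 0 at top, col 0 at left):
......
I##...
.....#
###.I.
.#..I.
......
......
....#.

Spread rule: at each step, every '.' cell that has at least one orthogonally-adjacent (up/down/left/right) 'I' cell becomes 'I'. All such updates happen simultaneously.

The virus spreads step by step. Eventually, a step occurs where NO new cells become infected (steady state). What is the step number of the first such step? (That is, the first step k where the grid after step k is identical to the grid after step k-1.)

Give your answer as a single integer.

Answer: 8

Derivation:
Step 0 (initial): 3 infected
Step 1: +8 new -> 11 infected
Step 2: +8 new -> 19 infected
Step 3: +8 new -> 27 infected
Step 4: +6 new -> 33 infected
Step 5: +3 new -> 36 infected
Step 6: +3 new -> 39 infected
Step 7: +1 new -> 40 infected
Step 8: +0 new -> 40 infected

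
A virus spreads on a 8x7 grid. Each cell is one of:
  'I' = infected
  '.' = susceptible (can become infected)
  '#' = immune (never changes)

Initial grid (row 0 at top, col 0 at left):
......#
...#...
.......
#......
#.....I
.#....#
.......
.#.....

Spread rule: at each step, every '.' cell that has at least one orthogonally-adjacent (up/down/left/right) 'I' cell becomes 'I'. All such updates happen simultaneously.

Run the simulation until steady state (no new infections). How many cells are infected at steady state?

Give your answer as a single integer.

Step 0 (initial): 1 infected
Step 1: +2 new -> 3 infected
Step 2: +4 new -> 7 infected
Step 3: +6 new -> 13 infected
Step 4: +8 new -> 21 infected
Step 5: +9 new -> 30 infected
Step 6: +5 new -> 35 infected
Step 7: +5 new -> 40 infected
Step 8: +4 new -> 44 infected
Step 9: +4 new -> 48 infected
Step 10: +1 new -> 49 infected
Step 11: +0 new -> 49 infected

Answer: 49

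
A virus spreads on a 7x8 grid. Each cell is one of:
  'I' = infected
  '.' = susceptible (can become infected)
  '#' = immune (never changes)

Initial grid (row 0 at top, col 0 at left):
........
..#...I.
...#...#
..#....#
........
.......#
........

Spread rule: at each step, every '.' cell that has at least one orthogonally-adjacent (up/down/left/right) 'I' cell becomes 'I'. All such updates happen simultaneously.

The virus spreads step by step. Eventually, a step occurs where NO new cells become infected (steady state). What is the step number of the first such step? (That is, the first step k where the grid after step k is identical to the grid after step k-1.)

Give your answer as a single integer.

Step 0 (initial): 1 infected
Step 1: +4 new -> 5 infected
Step 2: +5 new -> 10 infected
Step 3: +5 new -> 15 infected
Step 4: +5 new -> 20 infected
Step 5: +5 new -> 25 infected
Step 6: +5 new -> 30 infected
Step 7: +5 new -> 35 infected
Step 8: +5 new -> 40 infected
Step 9: +6 new -> 46 infected
Step 10: +3 new -> 49 infected
Step 11: +1 new -> 50 infected
Step 12: +0 new -> 50 infected

Answer: 12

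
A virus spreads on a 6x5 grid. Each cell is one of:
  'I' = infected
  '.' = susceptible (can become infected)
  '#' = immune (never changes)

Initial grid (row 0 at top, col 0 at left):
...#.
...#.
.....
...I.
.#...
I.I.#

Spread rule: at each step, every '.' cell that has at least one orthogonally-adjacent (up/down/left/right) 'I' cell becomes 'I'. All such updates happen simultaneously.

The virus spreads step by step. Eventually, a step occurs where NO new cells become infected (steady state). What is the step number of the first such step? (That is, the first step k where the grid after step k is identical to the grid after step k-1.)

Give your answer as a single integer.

Answer: 6

Derivation:
Step 0 (initial): 3 infected
Step 1: +8 new -> 11 infected
Step 2: +5 new -> 16 infected
Step 3: +4 new -> 20 infected
Step 4: +4 new -> 24 infected
Step 5: +2 new -> 26 infected
Step 6: +0 new -> 26 infected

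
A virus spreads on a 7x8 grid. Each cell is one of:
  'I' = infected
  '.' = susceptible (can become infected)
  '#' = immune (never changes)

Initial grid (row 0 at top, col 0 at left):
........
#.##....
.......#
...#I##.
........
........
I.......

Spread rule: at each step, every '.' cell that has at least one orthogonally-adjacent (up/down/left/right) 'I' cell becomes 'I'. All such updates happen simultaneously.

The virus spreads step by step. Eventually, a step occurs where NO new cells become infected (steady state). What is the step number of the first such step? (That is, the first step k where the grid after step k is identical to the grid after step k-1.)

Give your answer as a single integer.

Answer: 8

Derivation:
Step 0 (initial): 2 infected
Step 1: +4 new -> 6 infected
Step 2: +9 new -> 15 infected
Step 3: +13 new -> 28 infected
Step 4: +10 new -> 38 infected
Step 5: +7 new -> 45 infected
Step 6: +3 new -> 48 infected
Step 7: +1 new -> 49 infected
Step 8: +0 new -> 49 infected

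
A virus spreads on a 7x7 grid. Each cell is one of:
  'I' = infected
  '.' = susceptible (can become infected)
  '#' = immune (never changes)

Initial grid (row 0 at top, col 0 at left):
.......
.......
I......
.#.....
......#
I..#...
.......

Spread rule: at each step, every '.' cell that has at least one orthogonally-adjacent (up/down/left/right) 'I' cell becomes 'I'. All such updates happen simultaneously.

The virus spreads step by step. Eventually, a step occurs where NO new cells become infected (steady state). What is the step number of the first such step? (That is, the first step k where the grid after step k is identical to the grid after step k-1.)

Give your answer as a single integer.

Step 0 (initial): 2 infected
Step 1: +6 new -> 8 infected
Step 2: +6 new -> 14 infected
Step 3: +6 new -> 20 infected
Step 4: +6 new -> 26 infected
Step 5: +6 new -> 32 infected
Step 6: +7 new -> 39 infected
Step 7: +5 new -> 44 infected
Step 8: +2 new -> 46 infected
Step 9: +0 new -> 46 infected

Answer: 9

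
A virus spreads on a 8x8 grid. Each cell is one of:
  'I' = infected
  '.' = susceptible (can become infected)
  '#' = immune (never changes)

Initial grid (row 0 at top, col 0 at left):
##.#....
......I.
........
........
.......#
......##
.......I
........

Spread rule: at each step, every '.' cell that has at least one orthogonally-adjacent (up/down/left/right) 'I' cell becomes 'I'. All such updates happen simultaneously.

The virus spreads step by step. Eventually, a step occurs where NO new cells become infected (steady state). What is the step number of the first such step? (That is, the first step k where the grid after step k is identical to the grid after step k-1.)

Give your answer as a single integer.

Answer: 10

Derivation:
Step 0 (initial): 2 infected
Step 1: +6 new -> 8 infected
Step 2: +8 new -> 16 infected
Step 3: +9 new -> 25 infected
Step 4: +7 new -> 32 infected
Step 5: +8 new -> 40 infected
Step 6: +7 new -> 47 infected
Step 7: +6 new -> 53 infected
Step 8: +4 new -> 57 infected
Step 9: +1 new -> 58 infected
Step 10: +0 new -> 58 infected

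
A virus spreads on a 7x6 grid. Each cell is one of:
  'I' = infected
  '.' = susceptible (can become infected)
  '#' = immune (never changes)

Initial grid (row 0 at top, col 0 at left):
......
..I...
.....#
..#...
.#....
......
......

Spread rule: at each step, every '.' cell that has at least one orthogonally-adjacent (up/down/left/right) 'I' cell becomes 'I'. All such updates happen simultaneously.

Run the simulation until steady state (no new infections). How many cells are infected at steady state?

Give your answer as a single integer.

Answer: 39

Derivation:
Step 0 (initial): 1 infected
Step 1: +4 new -> 5 infected
Step 2: +6 new -> 11 infected
Step 3: +7 new -> 18 infected
Step 4: +4 new -> 22 infected
Step 5: +5 new -> 27 infected
Step 6: +5 new -> 32 infected
Step 7: +5 new -> 37 infected
Step 8: +2 new -> 39 infected
Step 9: +0 new -> 39 infected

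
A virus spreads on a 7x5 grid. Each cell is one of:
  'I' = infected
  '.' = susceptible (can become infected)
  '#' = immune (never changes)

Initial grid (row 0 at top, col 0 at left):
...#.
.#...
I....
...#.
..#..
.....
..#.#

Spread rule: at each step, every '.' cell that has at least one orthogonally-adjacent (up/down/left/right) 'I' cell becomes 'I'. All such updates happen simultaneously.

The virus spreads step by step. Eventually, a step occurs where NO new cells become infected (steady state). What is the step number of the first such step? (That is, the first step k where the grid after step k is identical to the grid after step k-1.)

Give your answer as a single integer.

Step 0 (initial): 1 infected
Step 1: +3 new -> 4 infected
Step 2: +4 new -> 8 infected
Step 3: +6 new -> 14 infected
Step 4: +5 new -> 19 infected
Step 5: +4 new -> 23 infected
Step 6: +3 new -> 26 infected
Step 7: +3 new -> 29 infected
Step 8: +0 new -> 29 infected

Answer: 8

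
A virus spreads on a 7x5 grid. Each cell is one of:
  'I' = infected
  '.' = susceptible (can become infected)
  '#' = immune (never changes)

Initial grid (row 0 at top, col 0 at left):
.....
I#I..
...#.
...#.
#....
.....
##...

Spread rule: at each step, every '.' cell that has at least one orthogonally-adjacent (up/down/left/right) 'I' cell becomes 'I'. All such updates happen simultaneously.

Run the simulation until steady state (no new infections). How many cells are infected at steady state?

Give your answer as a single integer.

Answer: 29

Derivation:
Step 0 (initial): 2 infected
Step 1: +5 new -> 7 infected
Step 2: +6 new -> 13 infected
Step 3: +4 new -> 17 infected
Step 4: +4 new -> 21 infected
Step 5: +4 new -> 25 infected
Step 6: +3 new -> 28 infected
Step 7: +1 new -> 29 infected
Step 8: +0 new -> 29 infected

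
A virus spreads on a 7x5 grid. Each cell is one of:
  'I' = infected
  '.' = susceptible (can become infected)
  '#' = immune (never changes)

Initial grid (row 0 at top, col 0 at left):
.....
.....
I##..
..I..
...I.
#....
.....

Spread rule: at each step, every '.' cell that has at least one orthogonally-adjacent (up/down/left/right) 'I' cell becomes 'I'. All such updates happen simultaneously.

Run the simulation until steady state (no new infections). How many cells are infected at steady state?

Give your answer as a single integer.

Step 0 (initial): 3 infected
Step 1: +7 new -> 10 infected
Step 2: +9 new -> 19 infected
Step 3: +7 new -> 26 infected
Step 4: +4 new -> 30 infected
Step 5: +2 new -> 32 infected
Step 6: +0 new -> 32 infected

Answer: 32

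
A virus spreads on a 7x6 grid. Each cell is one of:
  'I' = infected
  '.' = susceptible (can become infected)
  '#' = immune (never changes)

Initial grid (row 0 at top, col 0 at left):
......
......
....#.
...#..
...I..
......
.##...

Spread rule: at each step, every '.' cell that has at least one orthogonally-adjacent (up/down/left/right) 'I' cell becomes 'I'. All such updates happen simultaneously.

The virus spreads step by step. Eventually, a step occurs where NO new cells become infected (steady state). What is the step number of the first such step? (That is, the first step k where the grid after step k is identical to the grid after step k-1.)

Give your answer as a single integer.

Step 0 (initial): 1 infected
Step 1: +3 new -> 4 infected
Step 2: +7 new -> 11 infected
Step 3: +7 new -> 18 infected
Step 4: +7 new -> 25 infected
Step 5: +6 new -> 31 infected
Step 6: +5 new -> 36 infected
Step 7: +2 new -> 38 infected
Step 8: +0 new -> 38 infected

Answer: 8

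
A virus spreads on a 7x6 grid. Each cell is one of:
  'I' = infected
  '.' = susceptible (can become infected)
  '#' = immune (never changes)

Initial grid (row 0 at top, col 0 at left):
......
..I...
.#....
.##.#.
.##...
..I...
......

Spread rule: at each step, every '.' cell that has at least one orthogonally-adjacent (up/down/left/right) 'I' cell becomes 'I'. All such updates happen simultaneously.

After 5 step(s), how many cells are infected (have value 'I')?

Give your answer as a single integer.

Answer: 36

Derivation:
Step 0 (initial): 2 infected
Step 1: +7 new -> 9 infected
Step 2: +10 new -> 19 infected
Step 3: +11 new -> 30 infected
Step 4: +5 new -> 35 infected
Step 5: +1 new -> 36 infected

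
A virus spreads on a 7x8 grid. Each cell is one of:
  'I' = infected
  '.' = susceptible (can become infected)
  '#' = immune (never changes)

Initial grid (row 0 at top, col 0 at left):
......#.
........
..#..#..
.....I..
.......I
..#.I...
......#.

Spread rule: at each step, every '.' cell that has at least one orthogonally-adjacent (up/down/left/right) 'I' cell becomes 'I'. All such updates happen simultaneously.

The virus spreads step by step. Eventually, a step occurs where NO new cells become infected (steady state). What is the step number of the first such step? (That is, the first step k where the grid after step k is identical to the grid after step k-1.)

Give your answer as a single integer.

Step 0 (initial): 3 infected
Step 1: +10 new -> 13 infected
Step 2: +9 new -> 22 infected
Step 3: +7 new -> 29 infected
Step 4: +7 new -> 36 infected
Step 5: +8 new -> 44 infected
Step 6: +4 new -> 48 infected
Step 7: +2 new -> 50 infected
Step 8: +1 new -> 51 infected
Step 9: +0 new -> 51 infected

Answer: 9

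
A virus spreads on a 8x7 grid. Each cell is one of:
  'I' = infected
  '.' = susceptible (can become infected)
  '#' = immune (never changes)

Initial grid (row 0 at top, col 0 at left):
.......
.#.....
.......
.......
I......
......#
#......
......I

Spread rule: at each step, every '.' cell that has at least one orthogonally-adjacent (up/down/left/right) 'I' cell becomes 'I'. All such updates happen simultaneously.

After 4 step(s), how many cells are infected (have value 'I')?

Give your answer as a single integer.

Answer: 33

Derivation:
Step 0 (initial): 2 infected
Step 1: +5 new -> 7 infected
Step 2: +6 new -> 13 infected
Step 3: +9 new -> 22 infected
Step 4: +11 new -> 33 infected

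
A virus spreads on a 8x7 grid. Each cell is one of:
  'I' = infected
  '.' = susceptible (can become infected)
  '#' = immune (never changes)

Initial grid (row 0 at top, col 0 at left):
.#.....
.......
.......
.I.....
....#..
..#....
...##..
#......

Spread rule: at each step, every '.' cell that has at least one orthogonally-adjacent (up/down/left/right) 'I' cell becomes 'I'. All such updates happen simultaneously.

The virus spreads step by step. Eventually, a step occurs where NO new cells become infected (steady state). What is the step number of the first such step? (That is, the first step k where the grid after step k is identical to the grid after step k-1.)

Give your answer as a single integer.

Step 0 (initial): 1 infected
Step 1: +4 new -> 5 infected
Step 2: +7 new -> 12 infected
Step 3: +7 new -> 19 infected
Step 4: +9 new -> 28 infected
Step 5: +7 new -> 35 infected
Step 6: +6 new -> 41 infected
Step 7: +5 new -> 46 infected
Step 8: +3 new -> 49 infected
Step 9: +1 new -> 50 infected
Step 10: +0 new -> 50 infected

Answer: 10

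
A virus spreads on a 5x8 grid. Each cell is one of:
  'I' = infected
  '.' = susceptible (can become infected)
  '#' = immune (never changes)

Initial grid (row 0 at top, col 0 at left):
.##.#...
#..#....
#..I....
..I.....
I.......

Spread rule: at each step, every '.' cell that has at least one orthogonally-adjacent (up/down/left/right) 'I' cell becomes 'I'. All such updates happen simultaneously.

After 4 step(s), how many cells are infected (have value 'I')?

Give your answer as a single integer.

Step 0 (initial): 3 infected
Step 1: +7 new -> 10 infected
Step 2: +6 new -> 16 infected
Step 3: +5 new -> 21 infected
Step 4: +5 new -> 26 infected

Answer: 26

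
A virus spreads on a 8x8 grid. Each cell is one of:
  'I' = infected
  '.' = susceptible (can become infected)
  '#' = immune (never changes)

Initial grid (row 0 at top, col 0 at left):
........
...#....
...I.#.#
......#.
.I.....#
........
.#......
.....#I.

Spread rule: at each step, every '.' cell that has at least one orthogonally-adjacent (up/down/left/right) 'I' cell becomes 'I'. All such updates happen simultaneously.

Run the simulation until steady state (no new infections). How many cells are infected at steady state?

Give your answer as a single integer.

Answer: 56

Derivation:
Step 0 (initial): 3 infected
Step 1: +9 new -> 12 infected
Step 2: +12 new -> 24 infected
Step 3: +14 new -> 38 infected
Step 4: +11 new -> 49 infected
Step 5: +6 new -> 55 infected
Step 6: +1 new -> 56 infected
Step 7: +0 new -> 56 infected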